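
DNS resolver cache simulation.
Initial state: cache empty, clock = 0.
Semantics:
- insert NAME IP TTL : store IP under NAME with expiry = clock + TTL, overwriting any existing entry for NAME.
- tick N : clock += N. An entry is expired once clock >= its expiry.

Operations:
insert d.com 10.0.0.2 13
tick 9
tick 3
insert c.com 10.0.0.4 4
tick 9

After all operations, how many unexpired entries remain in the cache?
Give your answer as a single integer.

Answer: 0

Derivation:
Op 1: insert d.com -> 10.0.0.2 (expiry=0+13=13). clock=0
Op 2: tick 9 -> clock=9.
Op 3: tick 3 -> clock=12.
Op 4: insert c.com -> 10.0.0.4 (expiry=12+4=16). clock=12
Op 5: tick 9 -> clock=21. purged={c.com,d.com}
Final cache (unexpired): {} -> size=0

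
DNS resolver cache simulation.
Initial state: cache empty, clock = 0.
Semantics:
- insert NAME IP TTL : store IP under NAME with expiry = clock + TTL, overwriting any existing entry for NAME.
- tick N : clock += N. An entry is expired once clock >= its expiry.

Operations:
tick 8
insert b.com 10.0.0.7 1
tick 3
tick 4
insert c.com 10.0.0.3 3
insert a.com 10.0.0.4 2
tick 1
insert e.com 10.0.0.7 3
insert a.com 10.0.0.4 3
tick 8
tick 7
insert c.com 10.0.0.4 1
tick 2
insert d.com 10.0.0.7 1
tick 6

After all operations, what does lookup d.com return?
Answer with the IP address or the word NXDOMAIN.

Op 1: tick 8 -> clock=8.
Op 2: insert b.com -> 10.0.0.7 (expiry=8+1=9). clock=8
Op 3: tick 3 -> clock=11. purged={b.com}
Op 4: tick 4 -> clock=15.
Op 5: insert c.com -> 10.0.0.3 (expiry=15+3=18). clock=15
Op 6: insert a.com -> 10.0.0.4 (expiry=15+2=17). clock=15
Op 7: tick 1 -> clock=16.
Op 8: insert e.com -> 10.0.0.7 (expiry=16+3=19). clock=16
Op 9: insert a.com -> 10.0.0.4 (expiry=16+3=19). clock=16
Op 10: tick 8 -> clock=24. purged={a.com,c.com,e.com}
Op 11: tick 7 -> clock=31.
Op 12: insert c.com -> 10.0.0.4 (expiry=31+1=32). clock=31
Op 13: tick 2 -> clock=33. purged={c.com}
Op 14: insert d.com -> 10.0.0.7 (expiry=33+1=34). clock=33
Op 15: tick 6 -> clock=39. purged={d.com}
lookup d.com: not in cache (expired or never inserted)

Answer: NXDOMAIN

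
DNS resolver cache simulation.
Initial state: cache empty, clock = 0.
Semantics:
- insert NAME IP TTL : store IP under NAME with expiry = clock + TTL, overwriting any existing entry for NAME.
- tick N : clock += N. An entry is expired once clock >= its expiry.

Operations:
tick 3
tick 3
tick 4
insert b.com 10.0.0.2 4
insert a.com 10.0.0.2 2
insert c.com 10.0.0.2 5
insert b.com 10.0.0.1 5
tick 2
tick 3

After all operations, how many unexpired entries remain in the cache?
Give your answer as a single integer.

Op 1: tick 3 -> clock=3.
Op 2: tick 3 -> clock=6.
Op 3: tick 4 -> clock=10.
Op 4: insert b.com -> 10.0.0.2 (expiry=10+4=14). clock=10
Op 5: insert a.com -> 10.0.0.2 (expiry=10+2=12). clock=10
Op 6: insert c.com -> 10.0.0.2 (expiry=10+5=15). clock=10
Op 7: insert b.com -> 10.0.0.1 (expiry=10+5=15). clock=10
Op 8: tick 2 -> clock=12. purged={a.com}
Op 9: tick 3 -> clock=15. purged={b.com,c.com}
Final cache (unexpired): {} -> size=0

Answer: 0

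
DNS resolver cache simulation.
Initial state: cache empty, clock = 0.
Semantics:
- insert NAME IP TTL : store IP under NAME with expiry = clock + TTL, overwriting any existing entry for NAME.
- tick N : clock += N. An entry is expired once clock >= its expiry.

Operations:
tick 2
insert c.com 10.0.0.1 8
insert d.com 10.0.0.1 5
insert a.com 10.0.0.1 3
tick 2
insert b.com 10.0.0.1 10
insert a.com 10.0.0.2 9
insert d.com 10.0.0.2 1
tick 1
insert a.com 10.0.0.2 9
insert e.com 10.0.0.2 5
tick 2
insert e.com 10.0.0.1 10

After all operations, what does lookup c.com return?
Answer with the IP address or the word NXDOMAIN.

Answer: 10.0.0.1

Derivation:
Op 1: tick 2 -> clock=2.
Op 2: insert c.com -> 10.0.0.1 (expiry=2+8=10). clock=2
Op 3: insert d.com -> 10.0.0.1 (expiry=2+5=7). clock=2
Op 4: insert a.com -> 10.0.0.1 (expiry=2+3=5). clock=2
Op 5: tick 2 -> clock=4.
Op 6: insert b.com -> 10.0.0.1 (expiry=4+10=14). clock=4
Op 7: insert a.com -> 10.0.0.2 (expiry=4+9=13). clock=4
Op 8: insert d.com -> 10.0.0.2 (expiry=4+1=5). clock=4
Op 9: tick 1 -> clock=5. purged={d.com}
Op 10: insert a.com -> 10.0.0.2 (expiry=5+9=14). clock=5
Op 11: insert e.com -> 10.0.0.2 (expiry=5+5=10). clock=5
Op 12: tick 2 -> clock=7.
Op 13: insert e.com -> 10.0.0.1 (expiry=7+10=17). clock=7
lookup c.com: present, ip=10.0.0.1 expiry=10 > clock=7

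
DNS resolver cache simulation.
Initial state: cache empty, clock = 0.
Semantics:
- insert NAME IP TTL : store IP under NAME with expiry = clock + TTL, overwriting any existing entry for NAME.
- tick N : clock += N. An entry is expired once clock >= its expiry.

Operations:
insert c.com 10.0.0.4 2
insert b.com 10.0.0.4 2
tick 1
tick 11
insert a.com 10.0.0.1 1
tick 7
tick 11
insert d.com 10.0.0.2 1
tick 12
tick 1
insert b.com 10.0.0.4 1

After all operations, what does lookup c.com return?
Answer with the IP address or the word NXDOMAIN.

Answer: NXDOMAIN

Derivation:
Op 1: insert c.com -> 10.0.0.4 (expiry=0+2=2). clock=0
Op 2: insert b.com -> 10.0.0.4 (expiry=0+2=2). clock=0
Op 3: tick 1 -> clock=1.
Op 4: tick 11 -> clock=12. purged={b.com,c.com}
Op 5: insert a.com -> 10.0.0.1 (expiry=12+1=13). clock=12
Op 6: tick 7 -> clock=19. purged={a.com}
Op 7: tick 11 -> clock=30.
Op 8: insert d.com -> 10.0.0.2 (expiry=30+1=31). clock=30
Op 9: tick 12 -> clock=42. purged={d.com}
Op 10: tick 1 -> clock=43.
Op 11: insert b.com -> 10.0.0.4 (expiry=43+1=44). clock=43
lookup c.com: not in cache (expired or never inserted)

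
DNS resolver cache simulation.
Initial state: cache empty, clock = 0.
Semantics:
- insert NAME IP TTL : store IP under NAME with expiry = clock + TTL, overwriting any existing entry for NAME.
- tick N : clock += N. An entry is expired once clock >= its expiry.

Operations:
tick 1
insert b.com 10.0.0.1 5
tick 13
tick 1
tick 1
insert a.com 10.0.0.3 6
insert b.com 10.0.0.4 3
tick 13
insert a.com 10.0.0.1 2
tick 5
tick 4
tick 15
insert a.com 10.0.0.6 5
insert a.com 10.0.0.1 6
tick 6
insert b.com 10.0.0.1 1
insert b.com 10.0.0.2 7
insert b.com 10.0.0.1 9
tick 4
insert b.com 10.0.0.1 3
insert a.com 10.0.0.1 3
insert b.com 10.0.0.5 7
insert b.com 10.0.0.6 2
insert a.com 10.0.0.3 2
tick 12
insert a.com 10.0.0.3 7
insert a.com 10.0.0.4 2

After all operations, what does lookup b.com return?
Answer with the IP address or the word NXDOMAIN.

Answer: NXDOMAIN

Derivation:
Op 1: tick 1 -> clock=1.
Op 2: insert b.com -> 10.0.0.1 (expiry=1+5=6). clock=1
Op 3: tick 13 -> clock=14. purged={b.com}
Op 4: tick 1 -> clock=15.
Op 5: tick 1 -> clock=16.
Op 6: insert a.com -> 10.0.0.3 (expiry=16+6=22). clock=16
Op 7: insert b.com -> 10.0.0.4 (expiry=16+3=19). clock=16
Op 8: tick 13 -> clock=29. purged={a.com,b.com}
Op 9: insert a.com -> 10.0.0.1 (expiry=29+2=31). clock=29
Op 10: tick 5 -> clock=34. purged={a.com}
Op 11: tick 4 -> clock=38.
Op 12: tick 15 -> clock=53.
Op 13: insert a.com -> 10.0.0.6 (expiry=53+5=58). clock=53
Op 14: insert a.com -> 10.0.0.1 (expiry=53+6=59). clock=53
Op 15: tick 6 -> clock=59. purged={a.com}
Op 16: insert b.com -> 10.0.0.1 (expiry=59+1=60). clock=59
Op 17: insert b.com -> 10.0.0.2 (expiry=59+7=66). clock=59
Op 18: insert b.com -> 10.0.0.1 (expiry=59+9=68). clock=59
Op 19: tick 4 -> clock=63.
Op 20: insert b.com -> 10.0.0.1 (expiry=63+3=66). clock=63
Op 21: insert a.com -> 10.0.0.1 (expiry=63+3=66). clock=63
Op 22: insert b.com -> 10.0.0.5 (expiry=63+7=70). clock=63
Op 23: insert b.com -> 10.0.0.6 (expiry=63+2=65). clock=63
Op 24: insert a.com -> 10.0.0.3 (expiry=63+2=65). clock=63
Op 25: tick 12 -> clock=75. purged={a.com,b.com}
Op 26: insert a.com -> 10.0.0.3 (expiry=75+7=82). clock=75
Op 27: insert a.com -> 10.0.0.4 (expiry=75+2=77). clock=75
lookup b.com: not in cache (expired or never inserted)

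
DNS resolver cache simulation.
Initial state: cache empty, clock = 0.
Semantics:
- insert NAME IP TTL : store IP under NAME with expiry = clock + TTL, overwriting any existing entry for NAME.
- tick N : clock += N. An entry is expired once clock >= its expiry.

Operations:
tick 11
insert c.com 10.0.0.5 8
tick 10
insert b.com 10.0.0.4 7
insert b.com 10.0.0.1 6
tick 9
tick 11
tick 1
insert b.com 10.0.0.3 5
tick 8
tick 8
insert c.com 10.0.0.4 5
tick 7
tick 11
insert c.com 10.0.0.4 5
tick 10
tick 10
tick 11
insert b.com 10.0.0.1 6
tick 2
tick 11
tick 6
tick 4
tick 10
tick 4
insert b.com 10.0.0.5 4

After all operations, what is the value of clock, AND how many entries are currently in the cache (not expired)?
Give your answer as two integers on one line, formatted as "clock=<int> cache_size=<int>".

Op 1: tick 11 -> clock=11.
Op 2: insert c.com -> 10.0.0.5 (expiry=11+8=19). clock=11
Op 3: tick 10 -> clock=21. purged={c.com}
Op 4: insert b.com -> 10.0.0.4 (expiry=21+7=28). clock=21
Op 5: insert b.com -> 10.0.0.1 (expiry=21+6=27). clock=21
Op 6: tick 9 -> clock=30. purged={b.com}
Op 7: tick 11 -> clock=41.
Op 8: tick 1 -> clock=42.
Op 9: insert b.com -> 10.0.0.3 (expiry=42+5=47). clock=42
Op 10: tick 8 -> clock=50. purged={b.com}
Op 11: tick 8 -> clock=58.
Op 12: insert c.com -> 10.0.0.4 (expiry=58+5=63). clock=58
Op 13: tick 7 -> clock=65. purged={c.com}
Op 14: tick 11 -> clock=76.
Op 15: insert c.com -> 10.0.0.4 (expiry=76+5=81). clock=76
Op 16: tick 10 -> clock=86. purged={c.com}
Op 17: tick 10 -> clock=96.
Op 18: tick 11 -> clock=107.
Op 19: insert b.com -> 10.0.0.1 (expiry=107+6=113). clock=107
Op 20: tick 2 -> clock=109.
Op 21: tick 11 -> clock=120. purged={b.com}
Op 22: tick 6 -> clock=126.
Op 23: tick 4 -> clock=130.
Op 24: tick 10 -> clock=140.
Op 25: tick 4 -> clock=144.
Op 26: insert b.com -> 10.0.0.5 (expiry=144+4=148). clock=144
Final clock = 144
Final cache (unexpired): {b.com} -> size=1

Answer: clock=144 cache_size=1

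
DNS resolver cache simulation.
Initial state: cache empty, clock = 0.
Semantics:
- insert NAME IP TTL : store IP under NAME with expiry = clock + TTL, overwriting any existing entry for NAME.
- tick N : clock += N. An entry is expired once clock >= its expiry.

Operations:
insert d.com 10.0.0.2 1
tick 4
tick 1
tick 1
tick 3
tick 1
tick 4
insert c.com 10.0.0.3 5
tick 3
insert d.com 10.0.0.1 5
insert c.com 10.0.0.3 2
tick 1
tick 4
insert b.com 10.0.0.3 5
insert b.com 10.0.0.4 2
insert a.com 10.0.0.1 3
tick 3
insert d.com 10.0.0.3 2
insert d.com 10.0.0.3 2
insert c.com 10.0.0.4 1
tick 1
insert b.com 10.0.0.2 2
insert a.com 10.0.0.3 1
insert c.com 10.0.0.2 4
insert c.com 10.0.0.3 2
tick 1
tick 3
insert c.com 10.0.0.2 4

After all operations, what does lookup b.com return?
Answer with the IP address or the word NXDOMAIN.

Op 1: insert d.com -> 10.0.0.2 (expiry=0+1=1). clock=0
Op 2: tick 4 -> clock=4. purged={d.com}
Op 3: tick 1 -> clock=5.
Op 4: tick 1 -> clock=6.
Op 5: tick 3 -> clock=9.
Op 6: tick 1 -> clock=10.
Op 7: tick 4 -> clock=14.
Op 8: insert c.com -> 10.0.0.3 (expiry=14+5=19). clock=14
Op 9: tick 3 -> clock=17.
Op 10: insert d.com -> 10.0.0.1 (expiry=17+5=22). clock=17
Op 11: insert c.com -> 10.0.0.3 (expiry=17+2=19). clock=17
Op 12: tick 1 -> clock=18.
Op 13: tick 4 -> clock=22. purged={c.com,d.com}
Op 14: insert b.com -> 10.0.0.3 (expiry=22+5=27). clock=22
Op 15: insert b.com -> 10.0.0.4 (expiry=22+2=24). clock=22
Op 16: insert a.com -> 10.0.0.1 (expiry=22+3=25). clock=22
Op 17: tick 3 -> clock=25. purged={a.com,b.com}
Op 18: insert d.com -> 10.0.0.3 (expiry=25+2=27). clock=25
Op 19: insert d.com -> 10.0.0.3 (expiry=25+2=27). clock=25
Op 20: insert c.com -> 10.0.0.4 (expiry=25+1=26). clock=25
Op 21: tick 1 -> clock=26. purged={c.com}
Op 22: insert b.com -> 10.0.0.2 (expiry=26+2=28). clock=26
Op 23: insert a.com -> 10.0.0.3 (expiry=26+1=27). clock=26
Op 24: insert c.com -> 10.0.0.2 (expiry=26+4=30). clock=26
Op 25: insert c.com -> 10.0.0.3 (expiry=26+2=28). clock=26
Op 26: tick 1 -> clock=27. purged={a.com,d.com}
Op 27: tick 3 -> clock=30. purged={b.com,c.com}
Op 28: insert c.com -> 10.0.0.2 (expiry=30+4=34). clock=30
lookup b.com: not in cache (expired or never inserted)

Answer: NXDOMAIN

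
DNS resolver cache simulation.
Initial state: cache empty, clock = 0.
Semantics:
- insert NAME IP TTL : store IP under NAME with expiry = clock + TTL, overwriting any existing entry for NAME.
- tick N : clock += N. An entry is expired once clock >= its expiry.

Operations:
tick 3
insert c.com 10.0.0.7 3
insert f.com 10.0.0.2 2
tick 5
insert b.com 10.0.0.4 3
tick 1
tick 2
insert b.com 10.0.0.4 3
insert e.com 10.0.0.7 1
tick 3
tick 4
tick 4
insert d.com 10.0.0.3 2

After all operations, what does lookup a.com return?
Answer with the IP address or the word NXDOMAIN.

Answer: NXDOMAIN

Derivation:
Op 1: tick 3 -> clock=3.
Op 2: insert c.com -> 10.0.0.7 (expiry=3+3=6). clock=3
Op 3: insert f.com -> 10.0.0.2 (expiry=3+2=5). clock=3
Op 4: tick 5 -> clock=8. purged={c.com,f.com}
Op 5: insert b.com -> 10.0.0.4 (expiry=8+3=11). clock=8
Op 6: tick 1 -> clock=9.
Op 7: tick 2 -> clock=11. purged={b.com}
Op 8: insert b.com -> 10.0.0.4 (expiry=11+3=14). clock=11
Op 9: insert e.com -> 10.0.0.7 (expiry=11+1=12). clock=11
Op 10: tick 3 -> clock=14. purged={b.com,e.com}
Op 11: tick 4 -> clock=18.
Op 12: tick 4 -> clock=22.
Op 13: insert d.com -> 10.0.0.3 (expiry=22+2=24). clock=22
lookup a.com: not in cache (expired or never inserted)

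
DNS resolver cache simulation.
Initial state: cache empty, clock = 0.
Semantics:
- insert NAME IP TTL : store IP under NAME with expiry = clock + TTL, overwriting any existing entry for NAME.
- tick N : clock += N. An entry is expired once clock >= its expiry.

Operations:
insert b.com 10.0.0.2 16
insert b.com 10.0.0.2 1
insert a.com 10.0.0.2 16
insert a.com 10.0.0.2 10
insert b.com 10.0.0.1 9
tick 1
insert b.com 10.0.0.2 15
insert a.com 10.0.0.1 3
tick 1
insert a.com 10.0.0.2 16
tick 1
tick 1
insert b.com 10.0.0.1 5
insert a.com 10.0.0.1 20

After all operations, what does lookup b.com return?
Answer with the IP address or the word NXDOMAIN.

Answer: 10.0.0.1

Derivation:
Op 1: insert b.com -> 10.0.0.2 (expiry=0+16=16). clock=0
Op 2: insert b.com -> 10.0.0.2 (expiry=0+1=1). clock=0
Op 3: insert a.com -> 10.0.0.2 (expiry=0+16=16). clock=0
Op 4: insert a.com -> 10.0.0.2 (expiry=0+10=10). clock=0
Op 5: insert b.com -> 10.0.0.1 (expiry=0+9=9). clock=0
Op 6: tick 1 -> clock=1.
Op 7: insert b.com -> 10.0.0.2 (expiry=1+15=16). clock=1
Op 8: insert a.com -> 10.0.0.1 (expiry=1+3=4). clock=1
Op 9: tick 1 -> clock=2.
Op 10: insert a.com -> 10.0.0.2 (expiry=2+16=18). clock=2
Op 11: tick 1 -> clock=3.
Op 12: tick 1 -> clock=4.
Op 13: insert b.com -> 10.0.0.1 (expiry=4+5=9). clock=4
Op 14: insert a.com -> 10.0.0.1 (expiry=4+20=24). clock=4
lookup b.com: present, ip=10.0.0.1 expiry=9 > clock=4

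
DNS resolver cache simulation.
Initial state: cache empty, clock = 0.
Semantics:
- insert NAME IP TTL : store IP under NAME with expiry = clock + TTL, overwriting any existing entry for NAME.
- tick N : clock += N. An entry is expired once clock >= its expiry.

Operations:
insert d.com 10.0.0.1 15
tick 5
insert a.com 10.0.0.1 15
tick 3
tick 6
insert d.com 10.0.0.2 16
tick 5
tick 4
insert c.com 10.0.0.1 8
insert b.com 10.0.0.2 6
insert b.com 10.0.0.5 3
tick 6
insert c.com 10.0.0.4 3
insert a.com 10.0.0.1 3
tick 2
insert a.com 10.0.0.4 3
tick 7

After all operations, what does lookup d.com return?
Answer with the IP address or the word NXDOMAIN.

Op 1: insert d.com -> 10.0.0.1 (expiry=0+15=15). clock=0
Op 2: tick 5 -> clock=5.
Op 3: insert a.com -> 10.0.0.1 (expiry=5+15=20). clock=5
Op 4: tick 3 -> clock=8.
Op 5: tick 6 -> clock=14.
Op 6: insert d.com -> 10.0.0.2 (expiry=14+16=30). clock=14
Op 7: tick 5 -> clock=19.
Op 8: tick 4 -> clock=23. purged={a.com}
Op 9: insert c.com -> 10.0.0.1 (expiry=23+8=31). clock=23
Op 10: insert b.com -> 10.0.0.2 (expiry=23+6=29). clock=23
Op 11: insert b.com -> 10.0.0.5 (expiry=23+3=26). clock=23
Op 12: tick 6 -> clock=29. purged={b.com}
Op 13: insert c.com -> 10.0.0.4 (expiry=29+3=32). clock=29
Op 14: insert a.com -> 10.0.0.1 (expiry=29+3=32). clock=29
Op 15: tick 2 -> clock=31. purged={d.com}
Op 16: insert a.com -> 10.0.0.4 (expiry=31+3=34). clock=31
Op 17: tick 7 -> clock=38. purged={a.com,c.com}
lookup d.com: not in cache (expired or never inserted)

Answer: NXDOMAIN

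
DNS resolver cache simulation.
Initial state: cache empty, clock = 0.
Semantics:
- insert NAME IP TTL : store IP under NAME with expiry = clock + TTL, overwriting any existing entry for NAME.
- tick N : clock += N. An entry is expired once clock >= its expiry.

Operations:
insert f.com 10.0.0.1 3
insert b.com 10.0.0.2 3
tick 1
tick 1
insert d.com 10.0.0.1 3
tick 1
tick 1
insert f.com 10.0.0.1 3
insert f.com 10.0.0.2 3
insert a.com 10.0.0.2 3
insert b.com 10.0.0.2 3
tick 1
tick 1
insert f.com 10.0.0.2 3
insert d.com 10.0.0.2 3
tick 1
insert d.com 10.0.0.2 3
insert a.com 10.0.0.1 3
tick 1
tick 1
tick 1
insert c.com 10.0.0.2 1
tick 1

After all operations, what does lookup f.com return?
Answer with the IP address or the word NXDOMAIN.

Op 1: insert f.com -> 10.0.0.1 (expiry=0+3=3). clock=0
Op 2: insert b.com -> 10.0.0.2 (expiry=0+3=3). clock=0
Op 3: tick 1 -> clock=1.
Op 4: tick 1 -> clock=2.
Op 5: insert d.com -> 10.0.0.1 (expiry=2+3=5). clock=2
Op 6: tick 1 -> clock=3. purged={b.com,f.com}
Op 7: tick 1 -> clock=4.
Op 8: insert f.com -> 10.0.0.1 (expiry=4+3=7). clock=4
Op 9: insert f.com -> 10.0.0.2 (expiry=4+3=7). clock=4
Op 10: insert a.com -> 10.0.0.2 (expiry=4+3=7). clock=4
Op 11: insert b.com -> 10.0.0.2 (expiry=4+3=7). clock=4
Op 12: tick 1 -> clock=5. purged={d.com}
Op 13: tick 1 -> clock=6.
Op 14: insert f.com -> 10.0.0.2 (expiry=6+3=9). clock=6
Op 15: insert d.com -> 10.0.0.2 (expiry=6+3=9). clock=6
Op 16: tick 1 -> clock=7. purged={a.com,b.com}
Op 17: insert d.com -> 10.0.0.2 (expiry=7+3=10). clock=7
Op 18: insert a.com -> 10.0.0.1 (expiry=7+3=10). clock=7
Op 19: tick 1 -> clock=8.
Op 20: tick 1 -> clock=9. purged={f.com}
Op 21: tick 1 -> clock=10. purged={a.com,d.com}
Op 22: insert c.com -> 10.0.0.2 (expiry=10+1=11). clock=10
Op 23: tick 1 -> clock=11. purged={c.com}
lookup f.com: not in cache (expired or never inserted)

Answer: NXDOMAIN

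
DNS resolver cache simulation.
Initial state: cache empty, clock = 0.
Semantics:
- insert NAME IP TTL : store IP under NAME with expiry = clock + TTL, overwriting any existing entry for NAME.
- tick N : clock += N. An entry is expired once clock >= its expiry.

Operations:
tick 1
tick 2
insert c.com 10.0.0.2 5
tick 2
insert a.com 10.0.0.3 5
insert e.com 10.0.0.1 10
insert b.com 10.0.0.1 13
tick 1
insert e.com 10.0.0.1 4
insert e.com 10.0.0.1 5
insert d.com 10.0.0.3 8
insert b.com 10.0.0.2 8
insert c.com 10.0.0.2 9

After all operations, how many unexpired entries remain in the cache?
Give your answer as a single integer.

Answer: 5

Derivation:
Op 1: tick 1 -> clock=1.
Op 2: tick 2 -> clock=3.
Op 3: insert c.com -> 10.0.0.2 (expiry=3+5=8). clock=3
Op 4: tick 2 -> clock=5.
Op 5: insert a.com -> 10.0.0.3 (expiry=5+5=10). clock=5
Op 6: insert e.com -> 10.0.0.1 (expiry=5+10=15). clock=5
Op 7: insert b.com -> 10.0.0.1 (expiry=5+13=18). clock=5
Op 8: tick 1 -> clock=6.
Op 9: insert e.com -> 10.0.0.1 (expiry=6+4=10). clock=6
Op 10: insert e.com -> 10.0.0.1 (expiry=6+5=11). clock=6
Op 11: insert d.com -> 10.0.0.3 (expiry=6+8=14). clock=6
Op 12: insert b.com -> 10.0.0.2 (expiry=6+8=14). clock=6
Op 13: insert c.com -> 10.0.0.2 (expiry=6+9=15). clock=6
Final cache (unexpired): {a.com,b.com,c.com,d.com,e.com} -> size=5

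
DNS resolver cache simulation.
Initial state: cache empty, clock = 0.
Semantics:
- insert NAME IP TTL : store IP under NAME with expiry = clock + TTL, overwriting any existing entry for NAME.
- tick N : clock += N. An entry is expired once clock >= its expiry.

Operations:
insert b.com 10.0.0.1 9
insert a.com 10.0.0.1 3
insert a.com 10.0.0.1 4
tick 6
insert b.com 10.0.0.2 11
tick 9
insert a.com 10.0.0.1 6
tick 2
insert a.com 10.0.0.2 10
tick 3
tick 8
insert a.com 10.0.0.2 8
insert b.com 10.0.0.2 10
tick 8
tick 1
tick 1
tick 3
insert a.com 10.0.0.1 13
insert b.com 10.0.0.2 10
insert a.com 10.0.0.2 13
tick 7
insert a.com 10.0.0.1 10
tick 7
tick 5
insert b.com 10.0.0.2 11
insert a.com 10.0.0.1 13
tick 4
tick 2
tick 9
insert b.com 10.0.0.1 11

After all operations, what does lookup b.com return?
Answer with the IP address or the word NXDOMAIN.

Op 1: insert b.com -> 10.0.0.1 (expiry=0+9=9). clock=0
Op 2: insert a.com -> 10.0.0.1 (expiry=0+3=3). clock=0
Op 3: insert a.com -> 10.0.0.1 (expiry=0+4=4). clock=0
Op 4: tick 6 -> clock=6. purged={a.com}
Op 5: insert b.com -> 10.0.0.2 (expiry=6+11=17). clock=6
Op 6: tick 9 -> clock=15.
Op 7: insert a.com -> 10.0.0.1 (expiry=15+6=21). clock=15
Op 8: tick 2 -> clock=17. purged={b.com}
Op 9: insert a.com -> 10.0.0.2 (expiry=17+10=27). clock=17
Op 10: tick 3 -> clock=20.
Op 11: tick 8 -> clock=28. purged={a.com}
Op 12: insert a.com -> 10.0.0.2 (expiry=28+8=36). clock=28
Op 13: insert b.com -> 10.0.0.2 (expiry=28+10=38). clock=28
Op 14: tick 8 -> clock=36. purged={a.com}
Op 15: tick 1 -> clock=37.
Op 16: tick 1 -> clock=38. purged={b.com}
Op 17: tick 3 -> clock=41.
Op 18: insert a.com -> 10.0.0.1 (expiry=41+13=54). clock=41
Op 19: insert b.com -> 10.0.0.2 (expiry=41+10=51). clock=41
Op 20: insert a.com -> 10.0.0.2 (expiry=41+13=54). clock=41
Op 21: tick 7 -> clock=48.
Op 22: insert a.com -> 10.0.0.1 (expiry=48+10=58). clock=48
Op 23: tick 7 -> clock=55. purged={b.com}
Op 24: tick 5 -> clock=60. purged={a.com}
Op 25: insert b.com -> 10.0.0.2 (expiry=60+11=71). clock=60
Op 26: insert a.com -> 10.0.0.1 (expiry=60+13=73). clock=60
Op 27: tick 4 -> clock=64.
Op 28: tick 2 -> clock=66.
Op 29: tick 9 -> clock=75. purged={a.com,b.com}
Op 30: insert b.com -> 10.0.0.1 (expiry=75+11=86). clock=75
lookup b.com: present, ip=10.0.0.1 expiry=86 > clock=75

Answer: 10.0.0.1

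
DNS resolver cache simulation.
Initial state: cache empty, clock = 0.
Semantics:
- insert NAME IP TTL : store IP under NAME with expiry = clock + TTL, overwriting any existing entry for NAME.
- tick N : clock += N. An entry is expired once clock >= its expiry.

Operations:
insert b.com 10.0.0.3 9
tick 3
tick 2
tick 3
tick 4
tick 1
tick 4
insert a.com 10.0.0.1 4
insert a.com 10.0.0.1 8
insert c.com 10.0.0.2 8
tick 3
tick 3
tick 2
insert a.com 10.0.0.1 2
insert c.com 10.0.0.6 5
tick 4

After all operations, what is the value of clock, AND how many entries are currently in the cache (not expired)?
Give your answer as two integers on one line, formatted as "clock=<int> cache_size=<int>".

Answer: clock=29 cache_size=1

Derivation:
Op 1: insert b.com -> 10.0.0.3 (expiry=0+9=9). clock=0
Op 2: tick 3 -> clock=3.
Op 3: tick 2 -> clock=5.
Op 4: tick 3 -> clock=8.
Op 5: tick 4 -> clock=12. purged={b.com}
Op 6: tick 1 -> clock=13.
Op 7: tick 4 -> clock=17.
Op 8: insert a.com -> 10.0.0.1 (expiry=17+4=21). clock=17
Op 9: insert a.com -> 10.0.0.1 (expiry=17+8=25). clock=17
Op 10: insert c.com -> 10.0.0.2 (expiry=17+8=25). clock=17
Op 11: tick 3 -> clock=20.
Op 12: tick 3 -> clock=23.
Op 13: tick 2 -> clock=25. purged={a.com,c.com}
Op 14: insert a.com -> 10.0.0.1 (expiry=25+2=27). clock=25
Op 15: insert c.com -> 10.0.0.6 (expiry=25+5=30). clock=25
Op 16: tick 4 -> clock=29. purged={a.com}
Final clock = 29
Final cache (unexpired): {c.com} -> size=1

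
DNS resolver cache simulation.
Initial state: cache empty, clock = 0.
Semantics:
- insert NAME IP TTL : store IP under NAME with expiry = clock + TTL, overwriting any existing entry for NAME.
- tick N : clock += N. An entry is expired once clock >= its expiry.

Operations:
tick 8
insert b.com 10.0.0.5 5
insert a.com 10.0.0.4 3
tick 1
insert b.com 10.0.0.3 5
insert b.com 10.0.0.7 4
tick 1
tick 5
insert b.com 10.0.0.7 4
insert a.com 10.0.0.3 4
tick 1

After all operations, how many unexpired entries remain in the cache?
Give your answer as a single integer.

Op 1: tick 8 -> clock=8.
Op 2: insert b.com -> 10.0.0.5 (expiry=8+5=13). clock=8
Op 3: insert a.com -> 10.0.0.4 (expiry=8+3=11). clock=8
Op 4: tick 1 -> clock=9.
Op 5: insert b.com -> 10.0.0.3 (expiry=9+5=14). clock=9
Op 6: insert b.com -> 10.0.0.7 (expiry=9+4=13). clock=9
Op 7: tick 1 -> clock=10.
Op 8: tick 5 -> clock=15. purged={a.com,b.com}
Op 9: insert b.com -> 10.0.0.7 (expiry=15+4=19). clock=15
Op 10: insert a.com -> 10.0.0.3 (expiry=15+4=19). clock=15
Op 11: tick 1 -> clock=16.
Final cache (unexpired): {a.com,b.com} -> size=2

Answer: 2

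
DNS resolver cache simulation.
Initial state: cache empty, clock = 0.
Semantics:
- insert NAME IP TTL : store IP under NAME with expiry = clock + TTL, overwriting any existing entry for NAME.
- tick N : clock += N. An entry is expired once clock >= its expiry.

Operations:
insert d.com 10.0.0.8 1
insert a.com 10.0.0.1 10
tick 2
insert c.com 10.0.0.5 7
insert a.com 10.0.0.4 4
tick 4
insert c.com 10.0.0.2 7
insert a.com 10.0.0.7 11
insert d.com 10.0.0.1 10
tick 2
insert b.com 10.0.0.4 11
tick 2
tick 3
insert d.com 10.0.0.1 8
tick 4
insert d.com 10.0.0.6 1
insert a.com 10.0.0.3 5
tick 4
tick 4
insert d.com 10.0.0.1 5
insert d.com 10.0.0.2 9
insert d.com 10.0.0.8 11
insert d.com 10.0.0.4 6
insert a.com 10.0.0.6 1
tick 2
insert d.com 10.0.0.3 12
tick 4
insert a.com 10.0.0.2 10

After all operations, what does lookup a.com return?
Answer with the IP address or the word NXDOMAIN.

Answer: 10.0.0.2

Derivation:
Op 1: insert d.com -> 10.0.0.8 (expiry=0+1=1). clock=0
Op 2: insert a.com -> 10.0.0.1 (expiry=0+10=10). clock=0
Op 3: tick 2 -> clock=2. purged={d.com}
Op 4: insert c.com -> 10.0.0.5 (expiry=2+7=9). clock=2
Op 5: insert a.com -> 10.0.0.4 (expiry=2+4=6). clock=2
Op 6: tick 4 -> clock=6. purged={a.com}
Op 7: insert c.com -> 10.0.0.2 (expiry=6+7=13). clock=6
Op 8: insert a.com -> 10.0.0.7 (expiry=6+11=17). clock=6
Op 9: insert d.com -> 10.0.0.1 (expiry=6+10=16). clock=6
Op 10: tick 2 -> clock=8.
Op 11: insert b.com -> 10.0.0.4 (expiry=8+11=19). clock=8
Op 12: tick 2 -> clock=10.
Op 13: tick 3 -> clock=13. purged={c.com}
Op 14: insert d.com -> 10.0.0.1 (expiry=13+8=21). clock=13
Op 15: tick 4 -> clock=17. purged={a.com}
Op 16: insert d.com -> 10.0.0.6 (expiry=17+1=18). clock=17
Op 17: insert a.com -> 10.0.0.3 (expiry=17+5=22). clock=17
Op 18: tick 4 -> clock=21. purged={b.com,d.com}
Op 19: tick 4 -> clock=25. purged={a.com}
Op 20: insert d.com -> 10.0.0.1 (expiry=25+5=30). clock=25
Op 21: insert d.com -> 10.0.0.2 (expiry=25+9=34). clock=25
Op 22: insert d.com -> 10.0.0.8 (expiry=25+11=36). clock=25
Op 23: insert d.com -> 10.0.0.4 (expiry=25+6=31). clock=25
Op 24: insert a.com -> 10.0.0.6 (expiry=25+1=26). clock=25
Op 25: tick 2 -> clock=27. purged={a.com}
Op 26: insert d.com -> 10.0.0.3 (expiry=27+12=39). clock=27
Op 27: tick 4 -> clock=31.
Op 28: insert a.com -> 10.0.0.2 (expiry=31+10=41). clock=31
lookup a.com: present, ip=10.0.0.2 expiry=41 > clock=31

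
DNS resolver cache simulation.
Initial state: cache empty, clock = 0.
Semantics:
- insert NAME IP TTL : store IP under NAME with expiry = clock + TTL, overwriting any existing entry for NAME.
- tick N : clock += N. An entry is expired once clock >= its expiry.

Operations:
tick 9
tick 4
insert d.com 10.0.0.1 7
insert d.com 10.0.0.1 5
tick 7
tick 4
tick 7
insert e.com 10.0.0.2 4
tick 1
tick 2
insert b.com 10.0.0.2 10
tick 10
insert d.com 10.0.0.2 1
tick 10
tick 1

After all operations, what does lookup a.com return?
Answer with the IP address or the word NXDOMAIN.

Answer: NXDOMAIN

Derivation:
Op 1: tick 9 -> clock=9.
Op 2: tick 4 -> clock=13.
Op 3: insert d.com -> 10.0.0.1 (expiry=13+7=20). clock=13
Op 4: insert d.com -> 10.0.0.1 (expiry=13+5=18). clock=13
Op 5: tick 7 -> clock=20. purged={d.com}
Op 6: tick 4 -> clock=24.
Op 7: tick 7 -> clock=31.
Op 8: insert e.com -> 10.0.0.2 (expiry=31+4=35). clock=31
Op 9: tick 1 -> clock=32.
Op 10: tick 2 -> clock=34.
Op 11: insert b.com -> 10.0.0.2 (expiry=34+10=44). clock=34
Op 12: tick 10 -> clock=44. purged={b.com,e.com}
Op 13: insert d.com -> 10.0.0.2 (expiry=44+1=45). clock=44
Op 14: tick 10 -> clock=54. purged={d.com}
Op 15: tick 1 -> clock=55.
lookup a.com: not in cache (expired or never inserted)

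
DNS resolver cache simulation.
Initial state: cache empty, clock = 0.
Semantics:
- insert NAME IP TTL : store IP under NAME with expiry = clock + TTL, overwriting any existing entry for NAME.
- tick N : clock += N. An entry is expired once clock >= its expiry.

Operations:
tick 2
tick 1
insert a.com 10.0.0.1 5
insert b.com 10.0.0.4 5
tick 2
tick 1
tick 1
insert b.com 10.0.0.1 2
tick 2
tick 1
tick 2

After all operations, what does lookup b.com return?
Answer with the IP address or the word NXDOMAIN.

Op 1: tick 2 -> clock=2.
Op 2: tick 1 -> clock=3.
Op 3: insert a.com -> 10.0.0.1 (expiry=3+5=8). clock=3
Op 4: insert b.com -> 10.0.0.4 (expiry=3+5=8). clock=3
Op 5: tick 2 -> clock=5.
Op 6: tick 1 -> clock=6.
Op 7: tick 1 -> clock=7.
Op 8: insert b.com -> 10.0.0.1 (expiry=7+2=9). clock=7
Op 9: tick 2 -> clock=9. purged={a.com,b.com}
Op 10: tick 1 -> clock=10.
Op 11: tick 2 -> clock=12.
lookup b.com: not in cache (expired or never inserted)

Answer: NXDOMAIN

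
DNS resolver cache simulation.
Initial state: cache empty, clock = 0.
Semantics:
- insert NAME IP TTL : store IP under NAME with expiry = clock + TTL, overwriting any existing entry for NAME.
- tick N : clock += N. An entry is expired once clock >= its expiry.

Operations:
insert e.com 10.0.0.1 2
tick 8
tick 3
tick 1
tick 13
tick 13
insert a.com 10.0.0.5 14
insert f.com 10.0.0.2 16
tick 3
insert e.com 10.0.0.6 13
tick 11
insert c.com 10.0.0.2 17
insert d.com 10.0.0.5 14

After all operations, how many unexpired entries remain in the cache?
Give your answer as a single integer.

Op 1: insert e.com -> 10.0.0.1 (expiry=0+2=2). clock=0
Op 2: tick 8 -> clock=8. purged={e.com}
Op 3: tick 3 -> clock=11.
Op 4: tick 1 -> clock=12.
Op 5: tick 13 -> clock=25.
Op 6: tick 13 -> clock=38.
Op 7: insert a.com -> 10.0.0.5 (expiry=38+14=52). clock=38
Op 8: insert f.com -> 10.0.0.2 (expiry=38+16=54). clock=38
Op 9: tick 3 -> clock=41.
Op 10: insert e.com -> 10.0.0.6 (expiry=41+13=54). clock=41
Op 11: tick 11 -> clock=52. purged={a.com}
Op 12: insert c.com -> 10.0.0.2 (expiry=52+17=69). clock=52
Op 13: insert d.com -> 10.0.0.5 (expiry=52+14=66). clock=52
Final cache (unexpired): {c.com,d.com,e.com,f.com} -> size=4

Answer: 4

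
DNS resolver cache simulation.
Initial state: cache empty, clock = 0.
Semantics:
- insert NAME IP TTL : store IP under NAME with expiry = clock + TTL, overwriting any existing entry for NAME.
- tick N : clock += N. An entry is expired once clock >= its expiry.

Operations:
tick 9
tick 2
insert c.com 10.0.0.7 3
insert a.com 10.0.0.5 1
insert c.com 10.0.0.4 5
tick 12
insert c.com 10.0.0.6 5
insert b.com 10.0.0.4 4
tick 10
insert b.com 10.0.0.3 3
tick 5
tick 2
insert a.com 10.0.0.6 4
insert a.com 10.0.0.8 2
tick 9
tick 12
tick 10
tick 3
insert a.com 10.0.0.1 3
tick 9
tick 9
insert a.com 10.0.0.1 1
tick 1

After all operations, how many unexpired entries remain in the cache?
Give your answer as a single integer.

Op 1: tick 9 -> clock=9.
Op 2: tick 2 -> clock=11.
Op 3: insert c.com -> 10.0.0.7 (expiry=11+3=14). clock=11
Op 4: insert a.com -> 10.0.0.5 (expiry=11+1=12). clock=11
Op 5: insert c.com -> 10.0.0.4 (expiry=11+5=16). clock=11
Op 6: tick 12 -> clock=23. purged={a.com,c.com}
Op 7: insert c.com -> 10.0.0.6 (expiry=23+5=28). clock=23
Op 8: insert b.com -> 10.0.0.4 (expiry=23+4=27). clock=23
Op 9: tick 10 -> clock=33. purged={b.com,c.com}
Op 10: insert b.com -> 10.0.0.3 (expiry=33+3=36). clock=33
Op 11: tick 5 -> clock=38. purged={b.com}
Op 12: tick 2 -> clock=40.
Op 13: insert a.com -> 10.0.0.6 (expiry=40+4=44). clock=40
Op 14: insert a.com -> 10.0.0.8 (expiry=40+2=42). clock=40
Op 15: tick 9 -> clock=49. purged={a.com}
Op 16: tick 12 -> clock=61.
Op 17: tick 10 -> clock=71.
Op 18: tick 3 -> clock=74.
Op 19: insert a.com -> 10.0.0.1 (expiry=74+3=77). clock=74
Op 20: tick 9 -> clock=83. purged={a.com}
Op 21: tick 9 -> clock=92.
Op 22: insert a.com -> 10.0.0.1 (expiry=92+1=93). clock=92
Op 23: tick 1 -> clock=93. purged={a.com}
Final cache (unexpired): {} -> size=0

Answer: 0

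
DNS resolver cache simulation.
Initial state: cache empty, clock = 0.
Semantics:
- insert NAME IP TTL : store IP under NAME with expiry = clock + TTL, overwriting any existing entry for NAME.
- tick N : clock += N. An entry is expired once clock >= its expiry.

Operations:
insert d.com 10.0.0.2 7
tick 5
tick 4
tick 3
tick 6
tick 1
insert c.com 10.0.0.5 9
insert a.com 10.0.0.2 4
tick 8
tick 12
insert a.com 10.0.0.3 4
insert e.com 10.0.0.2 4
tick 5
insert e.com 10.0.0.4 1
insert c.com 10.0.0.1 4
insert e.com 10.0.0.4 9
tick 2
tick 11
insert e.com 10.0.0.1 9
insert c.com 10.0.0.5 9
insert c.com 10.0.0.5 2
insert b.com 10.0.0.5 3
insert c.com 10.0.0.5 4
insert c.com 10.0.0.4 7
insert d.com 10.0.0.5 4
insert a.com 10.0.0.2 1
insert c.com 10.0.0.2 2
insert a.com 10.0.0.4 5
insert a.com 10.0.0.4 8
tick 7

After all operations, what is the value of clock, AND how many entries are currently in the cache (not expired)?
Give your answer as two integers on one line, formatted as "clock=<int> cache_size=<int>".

Answer: clock=64 cache_size=2

Derivation:
Op 1: insert d.com -> 10.0.0.2 (expiry=0+7=7). clock=0
Op 2: tick 5 -> clock=5.
Op 3: tick 4 -> clock=9. purged={d.com}
Op 4: tick 3 -> clock=12.
Op 5: tick 6 -> clock=18.
Op 6: tick 1 -> clock=19.
Op 7: insert c.com -> 10.0.0.5 (expiry=19+9=28). clock=19
Op 8: insert a.com -> 10.0.0.2 (expiry=19+4=23). clock=19
Op 9: tick 8 -> clock=27. purged={a.com}
Op 10: tick 12 -> clock=39. purged={c.com}
Op 11: insert a.com -> 10.0.0.3 (expiry=39+4=43). clock=39
Op 12: insert e.com -> 10.0.0.2 (expiry=39+4=43). clock=39
Op 13: tick 5 -> clock=44. purged={a.com,e.com}
Op 14: insert e.com -> 10.0.0.4 (expiry=44+1=45). clock=44
Op 15: insert c.com -> 10.0.0.1 (expiry=44+4=48). clock=44
Op 16: insert e.com -> 10.0.0.4 (expiry=44+9=53). clock=44
Op 17: tick 2 -> clock=46.
Op 18: tick 11 -> clock=57. purged={c.com,e.com}
Op 19: insert e.com -> 10.0.0.1 (expiry=57+9=66). clock=57
Op 20: insert c.com -> 10.0.0.5 (expiry=57+9=66). clock=57
Op 21: insert c.com -> 10.0.0.5 (expiry=57+2=59). clock=57
Op 22: insert b.com -> 10.0.0.5 (expiry=57+3=60). clock=57
Op 23: insert c.com -> 10.0.0.5 (expiry=57+4=61). clock=57
Op 24: insert c.com -> 10.0.0.4 (expiry=57+7=64). clock=57
Op 25: insert d.com -> 10.0.0.5 (expiry=57+4=61). clock=57
Op 26: insert a.com -> 10.0.0.2 (expiry=57+1=58). clock=57
Op 27: insert c.com -> 10.0.0.2 (expiry=57+2=59). clock=57
Op 28: insert a.com -> 10.0.0.4 (expiry=57+5=62). clock=57
Op 29: insert a.com -> 10.0.0.4 (expiry=57+8=65). clock=57
Op 30: tick 7 -> clock=64. purged={b.com,c.com,d.com}
Final clock = 64
Final cache (unexpired): {a.com,e.com} -> size=2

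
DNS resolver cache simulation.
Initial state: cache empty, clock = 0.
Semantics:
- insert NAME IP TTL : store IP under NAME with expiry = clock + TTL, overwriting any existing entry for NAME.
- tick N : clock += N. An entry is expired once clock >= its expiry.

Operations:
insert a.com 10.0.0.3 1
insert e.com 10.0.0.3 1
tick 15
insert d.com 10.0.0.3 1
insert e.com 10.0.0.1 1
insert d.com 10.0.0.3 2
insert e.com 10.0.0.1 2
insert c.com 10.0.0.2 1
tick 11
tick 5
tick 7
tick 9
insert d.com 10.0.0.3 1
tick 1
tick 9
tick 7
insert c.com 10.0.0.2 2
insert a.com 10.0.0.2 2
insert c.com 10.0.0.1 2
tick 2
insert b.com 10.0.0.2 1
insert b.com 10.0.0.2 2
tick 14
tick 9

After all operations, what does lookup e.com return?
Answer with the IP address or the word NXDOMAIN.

Op 1: insert a.com -> 10.0.0.3 (expiry=0+1=1). clock=0
Op 2: insert e.com -> 10.0.0.3 (expiry=0+1=1). clock=0
Op 3: tick 15 -> clock=15. purged={a.com,e.com}
Op 4: insert d.com -> 10.0.0.3 (expiry=15+1=16). clock=15
Op 5: insert e.com -> 10.0.0.1 (expiry=15+1=16). clock=15
Op 6: insert d.com -> 10.0.0.3 (expiry=15+2=17). clock=15
Op 7: insert e.com -> 10.0.0.1 (expiry=15+2=17). clock=15
Op 8: insert c.com -> 10.0.0.2 (expiry=15+1=16). clock=15
Op 9: tick 11 -> clock=26. purged={c.com,d.com,e.com}
Op 10: tick 5 -> clock=31.
Op 11: tick 7 -> clock=38.
Op 12: tick 9 -> clock=47.
Op 13: insert d.com -> 10.0.0.3 (expiry=47+1=48). clock=47
Op 14: tick 1 -> clock=48. purged={d.com}
Op 15: tick 9 -> clock=57.
Op 16: tick 7 -> clock=64.
Op 17: insert c.com -> 10.0.0.2 (expiry=64+2=66). clock=64
Op 18: insert a.com -> 10.0.0.2 (expiry=64+2=66). clock=64
Op 19: insert c.com -> 10.0.0.1 (expiry=64+2=66). clock=64
Op 20: tick 2 -> clock=66. purged={a.com,c.com}
Op 21: insert b.com -> 10.0.0.2 (expiry=66+1=67). clock=66
Op 22: insert b.com -> 10.0.0.2 (expiry=66+2=68). clock=66
Op 23: tick 14 -> clock=80. purged={b.com}
Op 24: tick 9 -> clock=89.
lookup e.com: not in cache (expired or never inserted)

Answer: NXDOMAIN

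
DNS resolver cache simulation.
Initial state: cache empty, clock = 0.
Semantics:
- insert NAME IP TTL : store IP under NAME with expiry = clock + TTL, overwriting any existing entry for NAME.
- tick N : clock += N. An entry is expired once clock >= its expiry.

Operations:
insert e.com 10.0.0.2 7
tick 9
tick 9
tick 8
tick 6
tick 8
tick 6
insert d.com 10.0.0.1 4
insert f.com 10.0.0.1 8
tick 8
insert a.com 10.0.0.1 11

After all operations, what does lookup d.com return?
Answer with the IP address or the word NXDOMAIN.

Op 1: insert e.com -> 10.0.0.2 (expiry=0+7=7). clock=0
Op 2: tick 9 -> clock=9. purged={e.com}
Op 3: tick 9 -> clock=18.
Op 4: tick 8 -> clock=26.
Op 5: tick 6 -> clock=32.
Op 6: tick 8 -> clock=40.
Op 7: tick 6 -> clock=46.
Op 8: insert d.com -> 10.0.0.1 (expiry=46+4=50). clock=46
Op 9: insert f.com -> 10.0.0.1 (expiry=46+8=54). clock=46
Op 10: tick 8 -> clock=54. purged={d.com,f.com}
Op 11: insert a.com -> 10.0.0.1 (expiry=54+11=65). clock=54
lookup d.com: not in cache (expired or never inserted)

Answer: NXDOMAIN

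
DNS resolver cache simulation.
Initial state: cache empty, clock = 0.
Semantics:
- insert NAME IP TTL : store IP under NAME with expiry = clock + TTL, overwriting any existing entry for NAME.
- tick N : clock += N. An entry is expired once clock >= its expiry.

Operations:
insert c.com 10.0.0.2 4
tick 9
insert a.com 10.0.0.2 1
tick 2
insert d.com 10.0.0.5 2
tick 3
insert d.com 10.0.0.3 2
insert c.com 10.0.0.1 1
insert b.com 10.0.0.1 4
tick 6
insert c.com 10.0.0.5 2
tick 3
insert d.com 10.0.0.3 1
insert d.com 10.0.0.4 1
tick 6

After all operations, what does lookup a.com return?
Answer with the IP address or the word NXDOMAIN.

Op 1: insert c.com -> 10.0.0.2 (expiry=0+4=4). clock=0
Op 2: tick 9 -> clock=9. purged={c.com}
Op 3: insert a.com -> 10.0.0.2 (expiry=9+1=10). clock=9
Op 4: tick 2 -> clock=11. purged={a.com}
Op 5: insert d.com -> 10.0.0.5 (expiry=11+2=13). clock=11
Op 6: tick 3 -> clock=14. purged={d.com}
Op 7: insert d.com -> 10.0.0.3 (expiry=14+2=16). clock=14
Op 8: insert c.com -> 10.0.0.1 (expiry=14+1=15). clock=14
Op 9: insert b.com -> 10.0.0.1 (expiry=14+4=18). clock=14
Op 10: tick 6 -> clock=20. purged={b.com,c.com,d.com}
Op 11: insert c.com -> 10.0.0.5 (expiry=20+2=22). clock=20
Op 12: tick 3 -> clock=23. purged={c.com}
Op 13: insert d.com -> 10.0.0.3 (expiry=23+1=24). clock=23
Op 14: insert d.com -> 10.0.0.4 (expiry=23+1=24). clock=23
Op 15: tick 6 -> clock=29. purged={d.com}
lookup a.com: not in cache (expired or never inserted)

Answer: NXDOMAIN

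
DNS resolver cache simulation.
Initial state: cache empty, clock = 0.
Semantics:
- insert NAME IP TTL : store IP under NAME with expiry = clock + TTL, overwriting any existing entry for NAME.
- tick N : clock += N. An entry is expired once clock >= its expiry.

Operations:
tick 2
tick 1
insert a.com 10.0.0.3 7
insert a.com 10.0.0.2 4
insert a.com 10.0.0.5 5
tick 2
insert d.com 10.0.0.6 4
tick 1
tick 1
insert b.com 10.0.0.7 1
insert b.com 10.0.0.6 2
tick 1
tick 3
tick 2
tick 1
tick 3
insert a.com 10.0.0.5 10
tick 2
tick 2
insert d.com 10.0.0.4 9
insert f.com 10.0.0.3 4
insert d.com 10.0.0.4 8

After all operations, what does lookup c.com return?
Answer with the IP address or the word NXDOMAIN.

Answer: NXDOMAIN

Derivation:
Op 1: tick 2 -> clock=2.
Op 2: tick 1 -> clock=3.
Op 3: insert a.com -> 10.0.0.3 (expiry=3+7=10). clock=3
Op 4: insert a.com -> 10.0.0.2 (expiry=3+4=7). clock=3
Op 5: insert a.com -> 10.0.0.5 (expiry=3+5=8). clock=3
Op 6: tick 2 -> clock=5.
Op 7: insert d.com -> 10.0.0.6 (expiry=5+4=9). clock=5
Op 8: tick 1 -> clock=6.
Op 9: tick 1 -> clock=7.
Op 10: insert b.com -> 10.0.0.7 (expiry=7+1=8). clock=7
Op 11: insert b.com -> 10.0.0.6 (expiry=7+2=9). clock=7
Op 12: tick 1 -> clock=8. purged={a.com}
Op 13: tick 3 -> clock=11. purged={b.com,d.com}
Op 14: tick 2 -> clock=13.
Op 15: tick 1 -> clock=14.
Op 16: tick 3 -> clock=17.
Op 17: insert a.com -> 10.0.0.5 (expiry=17+10=27). clock=17
Op 18: tick 2 -> clock=19.
Op 19: tick 2 -> clock=21.
Op 20: insert d.com -> 10.0.0.4 (expiry=21+9=30). clock=21
Op 21: insert f.com -> 10.0.0.3 (expiry=21+4=25). clock=21
Op 22: insert d.com -> 10.0.0.4 (expiry=21+8=29). clock=21
lookup c.com: not in cache (expired or never inserted)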